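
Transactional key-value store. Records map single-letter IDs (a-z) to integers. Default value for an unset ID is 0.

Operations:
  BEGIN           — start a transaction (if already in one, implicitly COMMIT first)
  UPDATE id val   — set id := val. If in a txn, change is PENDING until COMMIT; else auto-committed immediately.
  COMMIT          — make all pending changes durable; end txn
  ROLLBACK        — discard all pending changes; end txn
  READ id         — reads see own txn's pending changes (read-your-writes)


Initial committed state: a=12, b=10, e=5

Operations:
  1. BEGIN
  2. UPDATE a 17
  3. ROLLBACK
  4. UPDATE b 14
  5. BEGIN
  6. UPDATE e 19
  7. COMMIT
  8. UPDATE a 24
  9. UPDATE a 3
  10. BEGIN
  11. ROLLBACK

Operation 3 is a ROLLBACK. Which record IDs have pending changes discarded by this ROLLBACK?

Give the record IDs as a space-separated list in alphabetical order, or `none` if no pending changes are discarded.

Initial committed: {a=12, b=10, e=5}
Op 1: BEGIN: in_txn=True, pending={}
Op 2: UPDATE a=17 (pending; pending now {a=17})
Op 3: ROLLBACK: discarded pending ['a']; in_txn=False
Op 4: UPDATE b=14 (auto-commit; committed b=14)
Op 5: BEGIN: in_txn=True, pending={}
Op 6: UPDATE e=19 (pending; pending now {e=19})
Op 7: COMMIT: merged ['e'] into committed; committed now {a=12, b=14, e=19}
Op 8: UPDATE a=24 (auto-commit; committed a=24)
Op 9: UPDATE a=3 (auto-commit; committed a=3)
Op 10: BEGIN: in_txn=True, pending={}
Op 11: ROLLBACK: discarded pending []; in_txn=False
ROLLBACK at op 3 discards: ['a']

Answer: a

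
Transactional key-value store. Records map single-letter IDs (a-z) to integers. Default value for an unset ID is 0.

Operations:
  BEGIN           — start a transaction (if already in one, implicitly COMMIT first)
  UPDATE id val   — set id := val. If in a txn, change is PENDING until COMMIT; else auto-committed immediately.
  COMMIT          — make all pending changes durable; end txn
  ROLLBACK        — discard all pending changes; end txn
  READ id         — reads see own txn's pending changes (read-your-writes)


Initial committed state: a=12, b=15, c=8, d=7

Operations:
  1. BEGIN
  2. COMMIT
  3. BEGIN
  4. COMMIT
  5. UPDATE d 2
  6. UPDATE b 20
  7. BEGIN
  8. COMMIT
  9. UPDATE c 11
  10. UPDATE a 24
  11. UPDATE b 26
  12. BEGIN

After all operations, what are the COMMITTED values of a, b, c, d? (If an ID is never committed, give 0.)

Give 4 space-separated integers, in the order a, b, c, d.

Answer: 24 26 11 2

Derivation:
Initial committed: {a=12, b=15, c=8, d=7}
Op 1: BEGIN: in_txn=True, pending={}
Op 2: COMMIT: merged [] into committed; committed now {a=12, b=15, c=8, d=7}
Op 3: BEGIN: in_txn=True, pending={}
Op 4: COMMIT: merged [] into committed; committed now {a=12, b=15, c=8, d=7}
Op 5: UPDATE d=2 (auto-commit; committed d=2)
Op 6: UPDATE b=20 (auto-commit; committed b=20)
Op 7: BEGIN: in_txn=True, pending={}
Op 8: COMMIT: merged [] into committed; committed now {a=12, b=20, c=8, d=2}
Op 9: UPDATE c=11 (auto-commit; committed c=11)
Op 10: UPDATE a=24 (auto-commit; committed a=24)
Op 11: UPDATE b=26 (auto-commit; committed b=26)
Op 12: BEGIN: in_txn=True, pending={}
Final committed: {a=24, b=26, c=11, d=2}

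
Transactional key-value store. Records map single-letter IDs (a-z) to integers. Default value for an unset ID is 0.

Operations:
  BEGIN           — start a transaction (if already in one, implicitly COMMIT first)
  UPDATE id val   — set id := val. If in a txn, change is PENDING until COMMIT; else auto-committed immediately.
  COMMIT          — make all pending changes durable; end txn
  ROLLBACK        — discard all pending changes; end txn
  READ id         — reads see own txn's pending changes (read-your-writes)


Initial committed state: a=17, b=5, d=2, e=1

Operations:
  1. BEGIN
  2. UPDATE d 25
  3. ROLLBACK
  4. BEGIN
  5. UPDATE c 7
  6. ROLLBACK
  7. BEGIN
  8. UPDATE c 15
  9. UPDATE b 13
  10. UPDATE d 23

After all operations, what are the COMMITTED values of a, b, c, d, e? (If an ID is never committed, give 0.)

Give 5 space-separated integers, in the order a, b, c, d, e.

Answer: 17 5 0 2 1

Derivation:
Initial committed: {a=17, b=5, d=2, e=1}
Op 1: BEGIN: in_txn=True, pending={}
Op 2: UPDATE d=25 (pending; pending now {d=25})
Op 3: ROLLBACK: discarded pending ['d']; in_txn=False
Op 4: BEGIN: in_txn=True, pending={}
Op 5: UPDATE c=7 (pending; pending now {c=7})
Op 6: ROLLBACK: discarded pending ['c']; in_txn=False
Op 7: BEGIN: in_txn=True, pending={}
Op 8: UPDATE c=15 (pending; pending now {c=15})
Op 9: UPDATE b=13 (pending; pending now {b=13, c=15})
Op 10: UPDATE d=23 (pending; pending now {b=13, c=15, d=23})
Final committed: {a=17, b=5, d=2, e=1}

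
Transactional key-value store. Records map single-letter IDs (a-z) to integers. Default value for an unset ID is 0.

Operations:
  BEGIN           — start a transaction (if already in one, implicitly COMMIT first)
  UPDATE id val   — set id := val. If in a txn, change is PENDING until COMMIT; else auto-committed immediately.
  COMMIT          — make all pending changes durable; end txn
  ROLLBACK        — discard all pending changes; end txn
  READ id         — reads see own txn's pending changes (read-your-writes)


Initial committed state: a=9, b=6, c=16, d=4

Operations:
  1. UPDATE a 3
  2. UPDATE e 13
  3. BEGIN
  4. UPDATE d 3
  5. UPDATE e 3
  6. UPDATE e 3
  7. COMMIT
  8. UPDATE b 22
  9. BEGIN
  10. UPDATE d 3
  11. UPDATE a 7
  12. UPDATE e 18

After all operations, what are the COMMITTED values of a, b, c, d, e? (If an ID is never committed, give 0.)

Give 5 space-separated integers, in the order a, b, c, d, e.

Initial committed: {a=9, b=6, c=16, d=4}
Op 1: UPDATE a=3 (auto-commit; committed a=3)
Op 2: UPDATE e=13 (auto-commit; committed e=13)
Op 3: BEGIN: in_txn=True, pending={}
Op 4: UPDATE d=3 (pending; pending now {d=3})
Op 5: UPDATE e=3 (pending; pending now {d=3, e=3})
Op 6: UPDATE e=3 (pending; pending now {d=3, e=3})
Op 7: COMMIT: merged ['d', 'e'] into committed; committed now {a=3, b=6, c=16, d=3, e=3}
Op 8: UPDATE b=22 (auto-commit; committed b=22)
Op 9: BEGIN: in_txn=True, pending={}
Op 10: UPDATE d=3 (pending; pending now {d=3})
Op 11: UPDATE a=7 (pending; pending now {a=7, d=3})
Op 12: UPDATE e=18 (pending; pending now {a=7, d=3, e=18})
Final committed: {a=3, b=22, c=16, d=3, e=3}

Answer: 3 22 16 3 3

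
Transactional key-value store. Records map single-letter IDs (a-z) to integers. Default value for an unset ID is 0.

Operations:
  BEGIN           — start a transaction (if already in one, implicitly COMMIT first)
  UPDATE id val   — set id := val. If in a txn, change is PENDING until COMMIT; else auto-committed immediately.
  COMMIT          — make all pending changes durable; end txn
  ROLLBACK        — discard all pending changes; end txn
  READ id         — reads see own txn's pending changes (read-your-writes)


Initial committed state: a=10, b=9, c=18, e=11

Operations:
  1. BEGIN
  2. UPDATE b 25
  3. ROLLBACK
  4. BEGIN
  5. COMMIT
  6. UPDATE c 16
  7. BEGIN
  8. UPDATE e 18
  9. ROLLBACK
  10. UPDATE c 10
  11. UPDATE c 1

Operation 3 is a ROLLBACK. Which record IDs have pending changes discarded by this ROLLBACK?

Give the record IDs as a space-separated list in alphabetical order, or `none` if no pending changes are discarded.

Answer: b

Derivation:
Initial committed: {a=10, b=9, c=18, e=11}
Op 1: BEGIN: in_txn=True, pending={}
Op 2: UPDATE b=25 (pending; pending now {b=25})
Op 3: ROLLBACK: discarded pending ['b']; in_txn=False
Op 4: BEGIN: in_txn=True, pending={}
Op 5: COMMIT: merged [] into committed; committed now {a=10, b=9, c=18, e=11}
Op 6: UPDATE c=16 (auto-commit; committed c=16)
Op 7: BEGIN: in_txn=True, pending={}
Op 8: UPDATE e=18 (pending; pending now {e=18})
Op 9: ROLLBACK: discarded pending ['e']; in_txn=False
Op 10: UPDATE c=10 (auto-commit; committed c=10)
Op 11: UPDATE c=1 (auto-commit; committed c=1)
ROLLBACK at op 3 discards: ['b']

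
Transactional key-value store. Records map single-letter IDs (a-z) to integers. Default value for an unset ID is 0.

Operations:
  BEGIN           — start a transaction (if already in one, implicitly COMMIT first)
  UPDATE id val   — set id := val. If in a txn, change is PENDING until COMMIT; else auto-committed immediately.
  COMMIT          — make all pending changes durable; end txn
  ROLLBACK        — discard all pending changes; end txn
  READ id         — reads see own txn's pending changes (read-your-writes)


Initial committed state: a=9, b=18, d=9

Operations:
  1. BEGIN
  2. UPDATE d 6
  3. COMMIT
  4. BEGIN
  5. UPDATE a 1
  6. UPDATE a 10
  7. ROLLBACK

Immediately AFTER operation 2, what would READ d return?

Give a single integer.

Initial committed: {a=9, b=18, d=9}
Op 1: BEGIN: in_txn=True, pending={}
Op 2: UPDATE d=6 (pending; pending now {d=6})
After op 2: visible(d) = 6 (pending={d=6}, committed={a=9, b=18, d=9})

Answer: 6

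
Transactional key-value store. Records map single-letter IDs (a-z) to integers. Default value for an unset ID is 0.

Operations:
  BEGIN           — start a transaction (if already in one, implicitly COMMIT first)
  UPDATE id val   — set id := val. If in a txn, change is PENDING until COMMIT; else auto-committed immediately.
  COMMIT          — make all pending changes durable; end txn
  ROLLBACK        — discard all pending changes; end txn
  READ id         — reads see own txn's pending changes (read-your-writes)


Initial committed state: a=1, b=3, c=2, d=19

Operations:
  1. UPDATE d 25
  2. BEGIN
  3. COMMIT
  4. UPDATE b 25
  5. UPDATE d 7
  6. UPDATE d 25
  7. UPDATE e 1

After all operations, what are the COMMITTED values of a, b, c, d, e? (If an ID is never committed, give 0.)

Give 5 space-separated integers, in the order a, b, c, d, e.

Initial committed: {a=1, b=3, c=2, d=19}
Op 1: UPDATE d=25 (auto-commit; committed d=25)
Op 2: BEGIN: in_txn=True, pending={}
Op 3: COMMIT: merged [] into committed; committed now {a=1, b=3, c=2, d=25}
Op 4: UPDATE b=25 (auto-commit; committed b=25)
Op 5: UPDATE d=7 (auto-commit; committed d=7)
Op 6: UPDATE d=25 (auto-commit; committed d=25)
Op 7: UPDATE e=1 (auto-commit; committed e=1)
Final committed: {a=1, b=25, c=2, d=25, e=1}

Answer: 1 25 2 25 1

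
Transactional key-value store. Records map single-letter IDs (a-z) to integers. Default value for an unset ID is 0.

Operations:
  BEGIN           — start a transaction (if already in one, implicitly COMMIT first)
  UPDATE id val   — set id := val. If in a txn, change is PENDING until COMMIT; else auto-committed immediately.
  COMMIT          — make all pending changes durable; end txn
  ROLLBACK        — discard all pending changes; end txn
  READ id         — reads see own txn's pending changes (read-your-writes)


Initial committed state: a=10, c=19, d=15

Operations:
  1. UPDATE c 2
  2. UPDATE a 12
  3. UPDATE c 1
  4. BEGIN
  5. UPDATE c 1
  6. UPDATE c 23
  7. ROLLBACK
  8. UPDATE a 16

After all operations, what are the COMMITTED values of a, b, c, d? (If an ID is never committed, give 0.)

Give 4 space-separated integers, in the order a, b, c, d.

Answer: 16 0 1 15

Derivation:
Initial committed: {a=10, c=19, d=15}
Op 1: UPDATE c=2 (auto-commit; committed c=2)
Op 2: UPDATE a=12 (auto-commit; committed a=12)
Op 3: UPDATE c=1 (auto-commit; committed c=1)
Op 4: BEGIN: in_txn=True, pending={}
Op 5: UPDATE c=1 (pending; pending now {c=1})
Op 6: UPDATE c=23 (pending; pending now {c=23})
Op 7: ROLLBACK: discarded pending ['c']; in_txn=False
Op 8: UPDATE a=16 (auto-commit; committed a=16)
Final committed: {a=16, c=1, d=15}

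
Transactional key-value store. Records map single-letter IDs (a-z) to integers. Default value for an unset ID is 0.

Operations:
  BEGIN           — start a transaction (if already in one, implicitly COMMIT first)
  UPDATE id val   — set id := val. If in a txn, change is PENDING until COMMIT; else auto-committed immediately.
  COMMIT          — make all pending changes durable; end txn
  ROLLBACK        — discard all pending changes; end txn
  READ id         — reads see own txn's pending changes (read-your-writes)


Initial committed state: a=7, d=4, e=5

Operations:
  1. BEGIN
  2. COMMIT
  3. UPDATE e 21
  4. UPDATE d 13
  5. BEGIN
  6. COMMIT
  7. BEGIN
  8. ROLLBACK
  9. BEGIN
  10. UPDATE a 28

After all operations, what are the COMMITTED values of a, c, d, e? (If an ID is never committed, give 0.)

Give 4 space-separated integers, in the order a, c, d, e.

Initial committed: {a=7, d=4, e=5}
Op 1: BEGIN: in_txn=True, pending={}
Op 2: COMMIT: merged [] into committed; committed now {a=7, d=4, e=5}
Op 3: UPDATE e=21 (auto-commit; committed e=21)
Op 4: UPDATE d=13 (auto-commit; committed d=13)
Op 5: BEGIN: in_txn=True, pending={}
Op 6: COMMIT: merged [] into committed; committed now {a=7, d=13, e=21}
Op 7: BEGIN: in_txn=True, pending={}
Op 8: ROLLBACK: discarded pending []; in_txn=False
Op 9: BEGIN: in_txn=True, pending={}
Op 10: UPDATE a=28 (pending; pending now {a=28})
Final committed: {a=7, d=13, e=21}

Answer: 7 0 13 21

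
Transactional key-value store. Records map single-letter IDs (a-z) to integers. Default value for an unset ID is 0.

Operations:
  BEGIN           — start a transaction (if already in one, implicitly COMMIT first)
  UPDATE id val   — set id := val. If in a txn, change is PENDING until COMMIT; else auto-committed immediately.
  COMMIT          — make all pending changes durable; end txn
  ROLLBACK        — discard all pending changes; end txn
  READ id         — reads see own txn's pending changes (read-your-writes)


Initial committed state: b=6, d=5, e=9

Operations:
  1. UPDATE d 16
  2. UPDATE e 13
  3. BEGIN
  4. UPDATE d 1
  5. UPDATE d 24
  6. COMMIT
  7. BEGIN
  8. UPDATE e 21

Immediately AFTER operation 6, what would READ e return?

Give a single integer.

Initial committed: {b=6, d=5, e=9}
Op 1: UPDATE d=16 (auto-commit; committed d=16)
Op 2: UPDATE e=13 (auto-commit; committed e=13)
Op 3: BEGIN: in_txn=True, pending={}
Op 4: UPDATE d=1 (pending; pending now {d=1})
Op 5: UPDATE d=24 (pending; pending now {d=24})
Op 6: COMMIT: merged ['d'] into committed; committed now {b=6, d=24, e=13}
After op 6: visible(e) = 13 (pending={}, committed={b=6, d=24, e=13})

Answer: 13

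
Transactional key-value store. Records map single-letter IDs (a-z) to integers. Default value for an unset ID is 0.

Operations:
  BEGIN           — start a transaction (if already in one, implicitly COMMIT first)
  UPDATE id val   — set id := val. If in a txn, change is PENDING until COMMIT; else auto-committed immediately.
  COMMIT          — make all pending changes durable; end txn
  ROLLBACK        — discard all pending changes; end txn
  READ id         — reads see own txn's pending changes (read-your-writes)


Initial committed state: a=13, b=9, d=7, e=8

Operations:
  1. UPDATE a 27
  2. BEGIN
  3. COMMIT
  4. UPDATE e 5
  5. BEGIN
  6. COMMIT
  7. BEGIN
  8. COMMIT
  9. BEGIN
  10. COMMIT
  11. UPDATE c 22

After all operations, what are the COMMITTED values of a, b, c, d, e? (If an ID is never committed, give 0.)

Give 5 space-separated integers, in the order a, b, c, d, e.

Answer: 27 9 22 7 5

Derivation:
Initial committed: {a=13, b=9, d=7, e=8}
Op 1: UPDATE a=27 (auto-commit; committed a=27)
Op 2: BEGIN: in_txn=True, pending={}
Op 3: COMMIT: merged [] into committed; committed now {a=27, b=9, d=7, e=8}
Op 4: UPDATE e=5 (auto-commit; committed e=5)
Op 5: BEGIN: in_txn=True, pending={}
Op 6: COMMIT: merged [] into committed; committed now {a=27, b=9, d=7, e=5}
Op 7: BEGIN: in_txn=True, pending={}
Op 8: COMMIT: merged [] into committed; committed now {a=27, b=9, d=7, e=5}
Op 9: BEGIN: in_txn=True, pending={}
Op 10: COMMIT: merged [] into committed; committed now {a=27, b=9, d=7, e=5}
Op 11: UPDATE c=22 (auto-commit; committed c=22)
Final committed: {a=27, b=9, c=22, d=7, e=5}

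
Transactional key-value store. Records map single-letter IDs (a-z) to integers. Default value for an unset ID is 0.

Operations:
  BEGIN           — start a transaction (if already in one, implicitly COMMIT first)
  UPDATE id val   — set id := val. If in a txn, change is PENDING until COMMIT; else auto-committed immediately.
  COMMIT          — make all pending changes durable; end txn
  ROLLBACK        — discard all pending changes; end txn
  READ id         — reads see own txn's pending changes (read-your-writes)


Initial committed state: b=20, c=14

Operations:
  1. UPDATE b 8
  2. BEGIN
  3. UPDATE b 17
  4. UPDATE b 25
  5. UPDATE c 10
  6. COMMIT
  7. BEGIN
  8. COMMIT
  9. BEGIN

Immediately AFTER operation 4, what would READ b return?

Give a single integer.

Initial committed: {b=20, c=14}
Op 1: UPDATE b=8 (auto-commit; committed b=8)
Op 2: BEGIN: in_txn=True, pending={}
Op 3: UPDATE b=17 (pending; pending now {b=17})
Op 4: UPDATE b=25 (pending; pending now {b=25})
After op 4: visible(b) = 25 (pending={b=25}, committed={b=8, c=14})

Answer: 25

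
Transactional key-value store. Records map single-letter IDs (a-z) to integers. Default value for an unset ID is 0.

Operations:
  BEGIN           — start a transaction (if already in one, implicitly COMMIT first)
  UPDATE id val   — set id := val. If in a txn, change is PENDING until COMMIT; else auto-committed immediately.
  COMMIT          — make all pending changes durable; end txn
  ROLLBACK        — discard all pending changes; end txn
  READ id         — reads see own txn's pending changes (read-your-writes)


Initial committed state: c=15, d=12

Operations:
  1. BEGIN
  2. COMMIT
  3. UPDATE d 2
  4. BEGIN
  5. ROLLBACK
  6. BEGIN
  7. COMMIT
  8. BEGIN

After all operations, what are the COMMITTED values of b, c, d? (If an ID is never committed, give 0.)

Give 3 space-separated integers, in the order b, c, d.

Initial committed: {c=15, d=12}
Op 1: BEGIN: in_txn=True, pending={}
Op 2: COMMIT: merged [] into committed; committed now {c=15, d=12}
Op 3: UPDATE d=2 (auto-commit; committed d=2)
Op 4: BEGIN: in_txn=True, pending={}
Op 5: ROLLBACK: discarded pending []; in_txn=False
Op 6: BEGIN: in_txn=True, pending={}
Op 7: COMMIT: merged [] into committed; committed now {c=15, d=2}
Op 8: BEGIN: in_txn=True, pending={}
Final committed: {c=15, d=2}

Answer: 0 15 2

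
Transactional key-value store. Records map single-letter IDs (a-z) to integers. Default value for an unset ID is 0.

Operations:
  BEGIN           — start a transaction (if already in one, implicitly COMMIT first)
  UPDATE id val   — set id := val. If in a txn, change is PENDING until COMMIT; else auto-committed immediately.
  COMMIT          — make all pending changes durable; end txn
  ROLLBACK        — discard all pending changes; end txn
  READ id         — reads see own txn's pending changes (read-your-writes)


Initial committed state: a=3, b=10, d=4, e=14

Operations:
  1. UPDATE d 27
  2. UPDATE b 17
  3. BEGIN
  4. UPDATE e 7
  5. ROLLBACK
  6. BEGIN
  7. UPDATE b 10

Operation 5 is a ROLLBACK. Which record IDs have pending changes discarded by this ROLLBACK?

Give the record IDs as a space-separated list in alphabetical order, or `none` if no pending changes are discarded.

Answer: e

Derivation:
Initial committed: {a=3, b=10, d=4, e=14}
Op 1: UPDATE d=27 (auto-commit; committed d=27)
Op 2: UPDATE b=17 (auto-commit; committed b=17)
Op 3: BEGIN: in_txn=True, pending={}
Op 4: UPDATE e=7 (pending; pending now {e=7})
Op 5: ROLLBACK: discarded pending ['e']; in_txn=False
Op 6: BEGIN: in_txn=True, pending={}
Op 7: UPDATE b=10 (pending; pending now {b=10})
ROLLBACK at op 5 discards: ['e']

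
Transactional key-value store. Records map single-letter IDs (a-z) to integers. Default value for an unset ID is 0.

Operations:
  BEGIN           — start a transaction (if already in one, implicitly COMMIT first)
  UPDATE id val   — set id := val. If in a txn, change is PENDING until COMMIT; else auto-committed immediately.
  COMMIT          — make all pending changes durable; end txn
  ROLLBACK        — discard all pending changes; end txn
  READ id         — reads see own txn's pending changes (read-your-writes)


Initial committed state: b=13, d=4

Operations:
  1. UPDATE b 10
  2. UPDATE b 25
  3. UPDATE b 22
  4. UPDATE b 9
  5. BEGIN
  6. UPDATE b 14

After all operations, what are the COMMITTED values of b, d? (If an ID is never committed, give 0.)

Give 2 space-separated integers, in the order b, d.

Answer: 9 4

Derivation:
Initial committed: {b=13, d=4}
Op 1: UPDATE b=10 (auto-commit; committed b=10)
Op 2: UPDATE b=25 (auto-commit; committed b=25)
Op 3: UPDATE b=22 (auto-commit; committed b=22)
Op 4: UPDATE b=9 (auto-commit; committed b=9)
Op 5: BEGIN: in_txn=True, pending={}
Op 6: UPDATE b=14 (pending; pending now {b=14})
Final committed: {b=9, d=4}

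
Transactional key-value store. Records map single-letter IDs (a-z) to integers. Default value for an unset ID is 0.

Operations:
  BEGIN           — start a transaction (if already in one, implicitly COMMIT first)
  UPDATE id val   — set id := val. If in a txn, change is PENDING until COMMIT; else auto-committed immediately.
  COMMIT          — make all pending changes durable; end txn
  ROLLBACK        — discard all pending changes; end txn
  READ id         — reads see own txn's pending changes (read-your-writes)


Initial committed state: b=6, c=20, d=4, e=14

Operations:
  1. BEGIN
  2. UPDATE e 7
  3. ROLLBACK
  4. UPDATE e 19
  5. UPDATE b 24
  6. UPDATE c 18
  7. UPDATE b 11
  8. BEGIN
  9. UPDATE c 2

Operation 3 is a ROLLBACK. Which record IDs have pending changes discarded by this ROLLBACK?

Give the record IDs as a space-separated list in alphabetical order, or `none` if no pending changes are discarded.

Answer: e

Derivation:
Initial committed: {b=6, c=20, d=4, e=14}
Op 1: BEGIN: in_txn=True, pending={}
Op 2: UPDATE e=7 (pending; pending now {e=7})
Op 3: ROLLBACK: discarded pending ['e']; in_txn=False
Op 4: UPDATE e=19 (auto-commit; committed e=19)
Op 5: UPDATE b=24 (auto-commit; committed b=24)
Op 6: UPDATE c=18 (auto-commit; committed c=18)
Op 7: UPDATE b=11 (auto-commit; committed b=11)
Op 8: BEGIN: in_txn=True, pending={}
Op 9: UPDATE c=2 (pending; pending now {c=2})
ROLLBACK at op 3 discards: ['e']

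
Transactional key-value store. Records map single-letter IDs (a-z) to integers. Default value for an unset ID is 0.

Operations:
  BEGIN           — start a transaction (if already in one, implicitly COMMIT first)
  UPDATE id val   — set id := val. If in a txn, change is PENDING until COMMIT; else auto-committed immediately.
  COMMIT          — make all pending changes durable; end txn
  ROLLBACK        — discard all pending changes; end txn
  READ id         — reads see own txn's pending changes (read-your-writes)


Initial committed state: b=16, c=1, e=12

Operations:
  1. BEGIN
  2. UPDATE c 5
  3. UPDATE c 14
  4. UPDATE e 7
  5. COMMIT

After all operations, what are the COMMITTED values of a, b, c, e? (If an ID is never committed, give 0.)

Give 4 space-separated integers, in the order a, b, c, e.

Initial committed: {b=16, c=1, e=12}
Op 1: BEGIN: in_txn=True, pending={}
Op 2: UPDATE c=5 (pending; pending now {c=5})
Op 3: UPDATE c=14 (pending; pending now {c=14})
Op 4: UPDATE e=7 (pending; pending now {c=14, e=7})
Op 5: COMMIT: merged ['c', 'e'] into committed; committed now {b=16, c=14, e=7}
Final committed: {b=16, c=14, e=7}

Answer: 0 16 14 7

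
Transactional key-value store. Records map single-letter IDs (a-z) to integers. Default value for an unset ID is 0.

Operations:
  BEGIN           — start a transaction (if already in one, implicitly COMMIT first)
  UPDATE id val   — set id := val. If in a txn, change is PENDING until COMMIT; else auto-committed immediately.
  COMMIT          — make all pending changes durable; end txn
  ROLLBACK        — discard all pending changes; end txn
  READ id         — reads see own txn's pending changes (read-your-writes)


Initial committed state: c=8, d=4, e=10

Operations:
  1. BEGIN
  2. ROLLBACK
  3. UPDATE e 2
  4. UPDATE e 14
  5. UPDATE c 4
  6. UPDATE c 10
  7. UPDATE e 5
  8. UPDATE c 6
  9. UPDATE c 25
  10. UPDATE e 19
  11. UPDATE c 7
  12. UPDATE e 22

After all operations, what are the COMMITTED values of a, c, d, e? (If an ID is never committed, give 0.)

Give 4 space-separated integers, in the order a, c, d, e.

Answer: 0 7 4 22

Derivation:
Initial committed: {c=8, d=4, e=10}
Op 1: BEGIN: in_txn=True, pending={}
Op 2: ROLLBACK: discarded pending []; in_txn=False
Op 3: UPDATE e=2 (auto-commit; committed e=2)
Op 4: UPDATE e=14 (auto-commit; committed e=14)
Op 5: UPDATE c=4 (auto-commit; committed c=4)
Op 6: UPDATE c=10 (auto-commit; committed c=10)
Op 7: UPDATE e=5 (auto-commit; committed e=5)
Op 8: UPDATE c=6 (auto-commit; committed c=6)
Op 9: UPDATE c=25 (auto-commit; committed c=25)
Op 10: UPDATE e=19 (auto-commit; committed e=19)
Op 11: UPDATE c=7 (auto-commit; committed c=7)
Op 12: UPDATE e=22 (auto-commit; committed e=22)
Final committed: {c=7, d=4, e=22}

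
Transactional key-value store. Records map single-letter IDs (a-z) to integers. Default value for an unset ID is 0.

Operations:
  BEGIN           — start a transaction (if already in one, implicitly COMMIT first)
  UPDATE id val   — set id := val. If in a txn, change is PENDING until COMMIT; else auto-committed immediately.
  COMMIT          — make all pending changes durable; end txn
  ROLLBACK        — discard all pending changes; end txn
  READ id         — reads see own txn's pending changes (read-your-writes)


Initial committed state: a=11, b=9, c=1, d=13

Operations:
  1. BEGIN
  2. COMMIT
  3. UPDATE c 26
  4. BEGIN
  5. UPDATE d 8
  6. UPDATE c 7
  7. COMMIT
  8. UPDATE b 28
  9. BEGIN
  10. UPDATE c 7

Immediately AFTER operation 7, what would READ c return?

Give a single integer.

Initial committed: {a=11, b=9, c=1, d=13}
Op 1: BEGIN: in_txn=True, pending={}
Op 2: COMMIT: merged [] into committed; committed now {a=11, b=9, c=1, d=13}
Op 3: UPDATE c=26 (auto-commit; committed c=26)
Op 4: BEGIN: in_txn=True, pending={}
Op 5: UPDATE d=8 (pending; pending now {d=8})
Op 6: UPDATE c=7 (pending; pending now {c=7, d=8})
Op 7: COMMIT: merged ['c', 'd'] into committed; committed now {a=11, b=9, c=7, d=8}
After op 7: visible(c) = 7 (pending={}, committed={a=11, b=9, c=7, d=8})

Answer: 7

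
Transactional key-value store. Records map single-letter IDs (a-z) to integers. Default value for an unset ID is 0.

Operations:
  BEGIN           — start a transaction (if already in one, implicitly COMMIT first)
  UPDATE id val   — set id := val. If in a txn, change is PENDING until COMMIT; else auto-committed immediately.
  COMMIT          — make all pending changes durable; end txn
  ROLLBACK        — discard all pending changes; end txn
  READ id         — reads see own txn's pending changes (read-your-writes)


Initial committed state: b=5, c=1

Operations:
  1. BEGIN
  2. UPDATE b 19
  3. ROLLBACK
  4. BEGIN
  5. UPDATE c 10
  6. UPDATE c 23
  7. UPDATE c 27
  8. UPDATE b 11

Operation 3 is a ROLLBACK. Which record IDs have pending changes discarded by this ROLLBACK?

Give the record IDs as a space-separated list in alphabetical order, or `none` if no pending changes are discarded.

Answer: b

Derivation:
Initial committed: {b=5, c=1}
Op 1: BEGIN: in_txn=True, pending={}
Op 2: UPDATE b=19 (pending; pending now {b=19})
Op 3: ROLLBACK: discarded pending ['b']; in_txn=False
Op 4: BEGIN: in_txn=True, pending={}
Op 5: UPDATE c=10 (pending; pending now {c=10})
Op 6: UPDATE c=23 (pending; pending now {c=23})
Op 7: UPDATE c=27 (pending; pending now {c=27})
Op 8: UPDATE b=11 (pending; pending now {b=11, c=27})
ROLLBACK at op 3 discards: ['b']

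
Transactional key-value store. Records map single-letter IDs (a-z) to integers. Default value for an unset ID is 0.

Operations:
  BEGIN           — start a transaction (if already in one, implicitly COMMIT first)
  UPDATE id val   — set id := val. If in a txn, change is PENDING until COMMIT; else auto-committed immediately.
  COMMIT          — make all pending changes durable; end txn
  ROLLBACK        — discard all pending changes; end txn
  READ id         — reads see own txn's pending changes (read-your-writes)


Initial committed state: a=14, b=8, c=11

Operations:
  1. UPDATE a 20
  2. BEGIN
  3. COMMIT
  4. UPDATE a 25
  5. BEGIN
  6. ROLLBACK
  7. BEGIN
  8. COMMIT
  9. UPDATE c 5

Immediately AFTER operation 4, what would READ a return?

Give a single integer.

Initial committed: {a=14, b=8, c=11}
Op 1: UPDATE a=20 (auto-commit; committed a=20)
Op 2: BEGIN: in_txn=True, pending={}
Op 3: COMMIT: merged [] into committed; committed now {a=20, b=8, c=11}
Op 4: UPDATE a=25 (auto-commit; committed a=25)
After op 4: visible(a) = 25 (pending={}, committed={a=25, b=8, c=11})

Answer: 25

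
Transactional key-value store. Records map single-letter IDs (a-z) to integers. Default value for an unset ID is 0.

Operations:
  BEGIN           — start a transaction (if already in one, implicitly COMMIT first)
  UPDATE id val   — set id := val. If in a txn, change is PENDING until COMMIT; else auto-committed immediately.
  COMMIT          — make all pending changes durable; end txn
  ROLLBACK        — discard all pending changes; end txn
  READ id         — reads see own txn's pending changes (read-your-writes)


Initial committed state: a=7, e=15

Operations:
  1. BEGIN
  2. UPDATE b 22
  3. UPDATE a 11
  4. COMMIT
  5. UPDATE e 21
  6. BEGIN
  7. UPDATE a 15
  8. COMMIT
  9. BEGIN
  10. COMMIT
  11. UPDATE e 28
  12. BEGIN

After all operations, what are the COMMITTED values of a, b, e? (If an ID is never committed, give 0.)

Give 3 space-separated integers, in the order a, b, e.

Answer: 15 22 28

Derivation:
Initial committed: {a=7, e=15}
Op 1: BEGIN: in_txn=True, pending={}
Op 2: UPDATE b=22 (pending; pending now {b=22})
Op 3: UPDATE a=11 (pending; pending now {a=11, b=22})
Op 4: COMMIT: merged ['a', 'b'] into committed; committed now {a=11, b=22, e=15}
Op 5: UPDATE e=21 (auto-commit; committed e=21)
Op 6: BEGIN: in_txn=True, pending={}
Op 7: UPDATE a=15 (pending; pending now {a=15})
Op 8: COMMIT: merged ['a'] into committed; committed now {a=15, b=22, e=21}
Op 9: BEGIN: in_txn=True, pending={}
Op 10: COMMIT: merged [] into committed; committed now {a=15, b=22, e=21}
Op 11: UPDATE e=28 (auto-commit; committed e=28)
Op 12: BEGIN: in_txn=True, pending={}
Final committed: {a=15, b=22, e=28}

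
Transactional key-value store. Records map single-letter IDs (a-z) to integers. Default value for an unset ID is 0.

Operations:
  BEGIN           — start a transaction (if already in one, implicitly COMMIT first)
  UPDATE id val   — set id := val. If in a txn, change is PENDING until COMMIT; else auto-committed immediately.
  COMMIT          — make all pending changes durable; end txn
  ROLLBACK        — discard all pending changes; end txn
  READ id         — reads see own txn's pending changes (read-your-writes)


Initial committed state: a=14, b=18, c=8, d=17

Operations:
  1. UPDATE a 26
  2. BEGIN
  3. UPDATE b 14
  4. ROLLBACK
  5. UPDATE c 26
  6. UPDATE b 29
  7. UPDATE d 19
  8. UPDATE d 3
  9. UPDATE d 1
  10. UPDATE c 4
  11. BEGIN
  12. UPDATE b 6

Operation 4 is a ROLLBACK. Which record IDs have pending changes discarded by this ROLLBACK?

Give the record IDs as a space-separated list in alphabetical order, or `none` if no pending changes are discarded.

Answer: b

Derivation:
Initial committed: {a=14, b=18, c=8, d=17}
Op 1: UPDATE a=26 (auto-commit; committed a=26)
Op 2: BEGIN: in_txn=True, pending={}
Op 3: UPDATE b=14 (pending; pending now {b=14})
Op 4: ROLLBACK: discarded pending ['b']; in_txn=False
Op 5: UPDATE c=26 (auto-commit; committed c=26)
Op 6: UPDATE b=29 (auto-commit; committed b=29)
Op 7: UPDATE d=19 (auto-commit; committed d=19)
Op 8: UPDATE d=3 (auto-commit; committed d=3)
Op 9: UPDATE d=1 (auto-commit; committed d=1)
Op 10: UPDATE c=4 (auto-commit; committed c=4)
Op 11: BEGIN: in_txn=True, pending={}
Op 12: UPDATE b=6 (pending; pending now {b=6})
ROLLBACK at op 4 discards: ['b']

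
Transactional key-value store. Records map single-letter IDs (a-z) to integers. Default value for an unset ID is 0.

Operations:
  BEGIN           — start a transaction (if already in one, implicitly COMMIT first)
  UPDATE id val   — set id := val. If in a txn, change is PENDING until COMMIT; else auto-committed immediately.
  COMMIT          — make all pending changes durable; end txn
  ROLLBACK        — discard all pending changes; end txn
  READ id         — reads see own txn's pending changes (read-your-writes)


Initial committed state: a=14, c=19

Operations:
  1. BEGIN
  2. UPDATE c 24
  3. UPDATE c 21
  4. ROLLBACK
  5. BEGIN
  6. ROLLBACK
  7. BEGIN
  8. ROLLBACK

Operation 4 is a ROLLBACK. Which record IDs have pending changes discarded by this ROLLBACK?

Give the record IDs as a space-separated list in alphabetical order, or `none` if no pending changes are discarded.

Initial committed: {a=14, c=19}
Op 1: BEGIN: in_txn=True, pending={}
Op 2: UPDATE c=24 (pending; pending now {c=24})
Op 3: UPDATE c=21 (pending; pending now {c=21})
Op 4: ROLLBACK: discarded pending ['c']; in_txn=False
Op 5: BEGIN: in_txn=True, pending={}
Op 6: ROLLBACK: discarded pending []; in_txn=False
Op 7: BEGIN: in_txn=True, pending={}
Op 8: ROLLBACK: discarded pending []; in_txn=False
ROLLBACK at op 4 discards: ['c']

Answer: c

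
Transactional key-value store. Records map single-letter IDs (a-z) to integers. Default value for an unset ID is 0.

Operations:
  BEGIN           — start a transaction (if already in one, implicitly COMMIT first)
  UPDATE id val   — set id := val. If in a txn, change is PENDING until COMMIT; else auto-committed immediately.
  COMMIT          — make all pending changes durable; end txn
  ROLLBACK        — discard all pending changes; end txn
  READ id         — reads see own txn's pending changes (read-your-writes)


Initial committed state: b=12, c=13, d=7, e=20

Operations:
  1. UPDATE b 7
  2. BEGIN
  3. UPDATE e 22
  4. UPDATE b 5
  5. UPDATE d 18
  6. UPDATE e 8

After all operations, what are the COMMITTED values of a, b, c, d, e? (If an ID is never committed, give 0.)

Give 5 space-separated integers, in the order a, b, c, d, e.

Initial committed: {b=12, c=13, d=7, e=20}
Op 1: UPDATE b=7 (auto-commit; committed b=7)
Op 2: BEGIN: in_txn=True, pending={}
Op 3: UPDATE e=22 (pending; pending now {e=22})
Op 4: UPDATE b=5 (pending; pending now {b=5, e=22})
Op 5: UPDATE d=18 (pending; pending now {b=5, d=18, e=22})
Op 6: UPDATE e=8 (pending; pending now {b=5, d=18, e=8})
Final committed: {b=7, c=13, d=7, e=20}

Answer: 0 7 13 7 20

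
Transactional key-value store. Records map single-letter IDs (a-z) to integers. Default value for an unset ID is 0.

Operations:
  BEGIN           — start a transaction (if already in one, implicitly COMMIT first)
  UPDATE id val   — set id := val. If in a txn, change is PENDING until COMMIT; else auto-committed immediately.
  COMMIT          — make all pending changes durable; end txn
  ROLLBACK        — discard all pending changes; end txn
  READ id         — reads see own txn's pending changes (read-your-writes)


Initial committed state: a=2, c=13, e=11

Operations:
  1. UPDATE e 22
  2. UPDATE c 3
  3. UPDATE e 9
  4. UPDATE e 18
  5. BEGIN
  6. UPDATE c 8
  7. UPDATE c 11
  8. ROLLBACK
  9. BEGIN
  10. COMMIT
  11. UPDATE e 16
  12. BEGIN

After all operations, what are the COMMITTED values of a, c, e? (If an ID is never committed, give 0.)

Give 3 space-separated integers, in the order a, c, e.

Initial committed: {a=2, c=13, e=11}
Op 1: UPDATE e=22 (auto-commit; committed e=22)
Op 2: UPDATE c=3 (auto-commit; committed c=3)
Op 3: UPDATE e=9 (auto-commit; committed e=9)
Op 4: UPDATE e=18 (auto-commit; committed e=18)
Op 5: BEGIN: in_txn=True, pending={}
Op 6: UPDATE c=8 (pending; pending now {c=8})
Op 7: UPDATE c=11 (pending; pending now {c=11})
Op 8: ROLLBACK: discarded pending ['c']; in_txn=False
Op 9: BEGIN: in_txn=True, pending={}
Op 10: COMMIT: merged [] into committed; committed now {a=2, c=3, e=18}
Op 11: UPDATE e=16 (auto-commit; committed e=16)
Op 12: BEGIN: in_txn=True, pending={}
Final committed: {a=2, c=3, e=16}

Answer: 2 3 16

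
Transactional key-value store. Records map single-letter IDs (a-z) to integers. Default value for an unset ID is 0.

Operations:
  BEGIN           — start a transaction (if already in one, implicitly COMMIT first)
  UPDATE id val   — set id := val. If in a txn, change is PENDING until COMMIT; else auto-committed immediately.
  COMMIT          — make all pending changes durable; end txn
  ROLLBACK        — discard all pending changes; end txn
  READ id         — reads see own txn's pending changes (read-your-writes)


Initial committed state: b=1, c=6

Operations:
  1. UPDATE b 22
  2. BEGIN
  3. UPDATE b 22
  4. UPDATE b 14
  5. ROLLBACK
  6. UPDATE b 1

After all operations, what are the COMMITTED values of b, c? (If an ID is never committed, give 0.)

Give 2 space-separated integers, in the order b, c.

Initial committed: {b=1, c=6}
Op 1: UPDATE b=22 (auto-commit; committed b=22)
Op 2: BEGIN: in_txn=True, pending={}
Op 3: UPDATE b=22 (pending; pending now {b=22})
Op 4: UPDATE b=14 (pending; pending now {b=14})
Op 5: ROLLBACK: discarded pending ['b']; in_txn=False
Op 6: UPDATE b=1 (auto-commit; committed b=1)
Final committed: {b=1, c=6}

Answer: 1 6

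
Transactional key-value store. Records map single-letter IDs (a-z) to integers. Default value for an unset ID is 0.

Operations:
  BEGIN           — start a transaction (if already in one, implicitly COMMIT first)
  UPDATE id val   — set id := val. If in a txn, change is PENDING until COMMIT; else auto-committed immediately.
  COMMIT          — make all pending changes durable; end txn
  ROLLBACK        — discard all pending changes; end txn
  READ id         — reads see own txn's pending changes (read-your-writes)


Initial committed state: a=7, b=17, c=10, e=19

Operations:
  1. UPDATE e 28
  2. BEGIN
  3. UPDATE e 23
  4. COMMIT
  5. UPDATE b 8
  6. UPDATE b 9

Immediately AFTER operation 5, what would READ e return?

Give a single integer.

Initial committed: {a=7, b=17, c=10, e=19}
Op 1: UPDATE e=28 (auto-commit; committed e=28)
Op 2: BEGIN: in_txn=True, pending={}
Op 3: UPDATE e=23 (pending; pending now {e=23})
Op 4: COMMIT: merged ['e'] into committed; committed now {a=7, b=17, c=10, e=23}
Op 5: UPDATE b=8 (auto-commit; committed b=8)
After op 5: visible(e) = 23 (pending={}, committed={a=7, b=8, c=10, e=23})

Answer: 23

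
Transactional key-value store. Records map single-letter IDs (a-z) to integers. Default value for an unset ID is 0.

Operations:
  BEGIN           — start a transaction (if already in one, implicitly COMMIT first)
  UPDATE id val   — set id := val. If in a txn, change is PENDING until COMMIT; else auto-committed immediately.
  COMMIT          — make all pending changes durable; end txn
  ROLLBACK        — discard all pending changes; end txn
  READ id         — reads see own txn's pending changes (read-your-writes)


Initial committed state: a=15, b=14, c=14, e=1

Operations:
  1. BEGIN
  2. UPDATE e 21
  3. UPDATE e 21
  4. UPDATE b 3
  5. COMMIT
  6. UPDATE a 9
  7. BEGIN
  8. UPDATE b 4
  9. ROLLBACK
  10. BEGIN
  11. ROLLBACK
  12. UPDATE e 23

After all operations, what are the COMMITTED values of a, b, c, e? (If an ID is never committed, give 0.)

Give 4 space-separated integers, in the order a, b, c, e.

Answer: 9 3 14 23

Derivation:
Initial committed: {a=15, b=14, c=14, e=1}
Op 1: BEGIN: in_txn=True, pending={}
Op 2: UPDATE e=21 (pending; pending now {e=21})
Op 3: UPDATE e=21 (pending; pending now {e=21})
Op 4: UPDATE b=3 (pending; pending now {b=3, e=21})
Op 5: COMMIT: merged ['b', 'e'] into committed; committed now {a=15, b=3, c=14, e=21}
Op 6: UPDATE a=9 (auto-commit; committed a=9)
Op 7: BEGIN: in_txn=True, pending={}
Op 8: UPDATE b=4 (pending; pending now {b=4})
Op 9: ROLLBACK: discarded pending ['b']; in_txn=False
Op 10: BEGIN: in_txn=True, pending={}
Op 11: ROLLBACK: discarded pending []; in_txn=False
Op 12: UPDATE e=23 (auto-commit; committed e=23)
Final committed: {a=9, b=3, c=14, e=23}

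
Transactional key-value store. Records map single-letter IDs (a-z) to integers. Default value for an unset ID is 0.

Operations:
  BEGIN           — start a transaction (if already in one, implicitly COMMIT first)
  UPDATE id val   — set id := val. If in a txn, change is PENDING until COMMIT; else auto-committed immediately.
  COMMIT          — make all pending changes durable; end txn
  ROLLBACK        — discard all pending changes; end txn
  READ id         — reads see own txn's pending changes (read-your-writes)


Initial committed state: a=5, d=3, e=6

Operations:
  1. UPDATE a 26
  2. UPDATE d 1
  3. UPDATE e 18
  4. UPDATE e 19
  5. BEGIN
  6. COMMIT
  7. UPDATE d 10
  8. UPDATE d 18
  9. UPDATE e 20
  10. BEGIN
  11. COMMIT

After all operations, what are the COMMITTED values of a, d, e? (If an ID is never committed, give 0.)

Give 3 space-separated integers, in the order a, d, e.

Initial committed: {a=5, d=3, e=6}
Op 1: UPDATE a=26 (auto-commit; committed a=26)
Op 2: UPDATE d=1 (auto-commit; committed d=1)
Op 3: UPDATE e=18 (auto-commit; committed e=18)
Op 4: UPDATE e=19 (auto-commit; committed e=19)
Op 5: BEGIN: in_txn=True, pending={}
Op 6: COMMIT: merged [] into committed; committed now {a=26, d=1, e=19}
Op 7: UPDATE d=10 (auto-commit; committed d=10)
Op 8: UPDATE d=18 (auto-commit; committed d=18)
Op 9: UPDATE e=20 (auto-commit; committed e=20)
Op 10: BEGIN: in_txn=True, pending={}
Op 11: COMMIT: merged [] into committed; committed now {a=26, d=18, e=20}
Final committed: {a=26, d=18, e=20}

Answer: 26 18 20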